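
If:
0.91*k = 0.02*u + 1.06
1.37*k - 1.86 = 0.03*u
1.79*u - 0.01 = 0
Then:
No Solution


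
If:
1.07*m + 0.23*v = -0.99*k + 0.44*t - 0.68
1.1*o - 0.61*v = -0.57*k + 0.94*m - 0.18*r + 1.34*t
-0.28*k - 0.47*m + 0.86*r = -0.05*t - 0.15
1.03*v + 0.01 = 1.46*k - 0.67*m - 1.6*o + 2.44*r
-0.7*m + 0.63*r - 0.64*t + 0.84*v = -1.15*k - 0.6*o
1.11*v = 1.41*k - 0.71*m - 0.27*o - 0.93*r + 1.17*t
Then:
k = -0.20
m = -0.79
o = -1.06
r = -0.63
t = -0.65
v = 0.36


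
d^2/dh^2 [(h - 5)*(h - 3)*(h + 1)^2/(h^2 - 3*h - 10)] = 2*(h^3 + 6*h^2 + 12*h + 3)/(h^3 + 6*h^2 + 12*h + 8)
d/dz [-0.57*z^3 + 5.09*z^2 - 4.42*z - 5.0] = -1.71*z^2 + 10.18*z - 4.42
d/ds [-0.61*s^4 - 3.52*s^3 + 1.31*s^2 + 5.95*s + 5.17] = -2.44*s^3 - 10.56*s^2 + 2.62*s + 5.95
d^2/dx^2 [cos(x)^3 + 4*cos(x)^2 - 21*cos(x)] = 81*cos(x)/4 - 8*cos(2*x) - 9*cos(3*x)/4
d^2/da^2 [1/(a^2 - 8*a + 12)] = 2*(-a^2 + 8*a + 4*(a - 4)^2 - 12)/(a^2 - 8*a + 12)^3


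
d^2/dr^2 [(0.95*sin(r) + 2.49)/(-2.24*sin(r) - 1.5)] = (9.301824*sin(r)^2 - 6.2289*sin(r) - 18.603648)/(11.239424*sin(r)^3 + 22.5792*sin(r)^2 + 15.12*sin(r) + 3.375)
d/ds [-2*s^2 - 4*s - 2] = -4*s - 4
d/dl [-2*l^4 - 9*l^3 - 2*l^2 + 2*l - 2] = -8*l^3 - 27*l^2 - 4*l + 2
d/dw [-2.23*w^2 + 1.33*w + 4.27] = 1.33 - 4.46*w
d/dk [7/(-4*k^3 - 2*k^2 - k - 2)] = 7*(12*k^2 + 4*k + 1)/(4*k^3 + 2*k^2 + k + 2)^2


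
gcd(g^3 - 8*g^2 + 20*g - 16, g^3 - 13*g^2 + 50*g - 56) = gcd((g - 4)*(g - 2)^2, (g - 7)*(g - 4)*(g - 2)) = g^2 - 6*g + 8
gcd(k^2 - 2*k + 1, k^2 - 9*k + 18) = 1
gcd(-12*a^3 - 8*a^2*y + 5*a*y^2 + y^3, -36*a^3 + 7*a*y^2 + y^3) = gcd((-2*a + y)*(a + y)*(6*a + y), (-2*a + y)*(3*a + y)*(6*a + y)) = -12*a^2 + 4*a*y + y^2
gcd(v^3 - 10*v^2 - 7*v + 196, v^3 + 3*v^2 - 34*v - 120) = v + 4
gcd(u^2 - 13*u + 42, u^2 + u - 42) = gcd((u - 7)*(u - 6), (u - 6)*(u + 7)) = u - 6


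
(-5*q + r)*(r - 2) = -5*q*r + 10*q + r^2 - 2*r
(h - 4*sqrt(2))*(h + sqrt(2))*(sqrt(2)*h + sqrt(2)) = sqrt(2)*h^3 - 6*h^2 + sqrt(2)*h^2 - 8*sqrt(2)*h - 6*h - 8*sqrt(2)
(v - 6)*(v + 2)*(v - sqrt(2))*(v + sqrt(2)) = v^4 - 4*v^3 - 14*v^2 + 8*v + 24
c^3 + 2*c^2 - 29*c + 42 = (c - 3)*(c - 2)*(c + 7)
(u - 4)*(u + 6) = u^2 + 2*u - 24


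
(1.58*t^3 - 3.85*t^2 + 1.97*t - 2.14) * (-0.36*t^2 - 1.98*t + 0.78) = -0.5688*t^5 - 1.7424*t^4 + 8.1462*t^3 - 6.1332*t^2 + 5.7738*t - 1.6692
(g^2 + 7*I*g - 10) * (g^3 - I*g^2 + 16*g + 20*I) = g^5 + 6*I*g^4 + 13*g^3 + 142*I*g^2 - 300*g - 200*I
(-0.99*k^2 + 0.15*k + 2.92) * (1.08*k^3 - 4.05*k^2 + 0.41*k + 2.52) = -1.0692*k^5 + 4.1715*k^4 + 2.1402*k^3 - 14.2593*k^2 + 1.5752*k + 7.3584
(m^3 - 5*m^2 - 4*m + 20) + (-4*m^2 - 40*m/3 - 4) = m^3 - 9*m^2 - 52*m/3 + 16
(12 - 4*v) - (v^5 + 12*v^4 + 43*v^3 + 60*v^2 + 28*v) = -v^5 - 12*v^4 - 43*v^3 - 60*v^2 - 32*v + 12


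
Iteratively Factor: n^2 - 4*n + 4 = (n - 2)*(n - 2)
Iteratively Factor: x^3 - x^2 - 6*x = (x + 2)*(x^2 - 3*x) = (x - 3)*(x + 2)*(x)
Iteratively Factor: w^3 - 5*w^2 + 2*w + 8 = (w - 2)*(w^2 - 3*w - 4) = (w - 4)*(w - 2)*(w + 1)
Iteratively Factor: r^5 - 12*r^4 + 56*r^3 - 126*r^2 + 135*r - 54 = (r - 2)*(r^4 - 10*r^3 + 36*r^2 - 54*r + 27) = (r - 2)*(r - 1)*(r^3 - 9*r^2 + 27*r - 27) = (r - 3)*(r - 2)*(r - 1)*(r^2 - 6*r + 9) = (r - 3)^2*(r - 2)*(r - 1)*(r - 3)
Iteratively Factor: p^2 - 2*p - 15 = (p - 5)*(p + 3)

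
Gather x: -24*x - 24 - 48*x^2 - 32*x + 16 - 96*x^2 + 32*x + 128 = -144*x^2 - 24*x + 120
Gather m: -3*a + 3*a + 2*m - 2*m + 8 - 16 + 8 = 0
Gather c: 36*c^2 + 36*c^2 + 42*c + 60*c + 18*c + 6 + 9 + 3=72*c^2 + 120*c + 18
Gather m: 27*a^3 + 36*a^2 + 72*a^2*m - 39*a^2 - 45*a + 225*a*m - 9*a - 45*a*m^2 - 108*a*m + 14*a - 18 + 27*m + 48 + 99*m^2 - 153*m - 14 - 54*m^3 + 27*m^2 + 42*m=27*a^3 - 3*a^2 - 40*a - 54*m^3 + m^2*(126 - 45*a) + m*(72*a^2 + 117*a - 84) + 16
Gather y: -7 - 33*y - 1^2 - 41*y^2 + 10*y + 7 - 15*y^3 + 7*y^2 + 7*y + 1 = -15*y^3 - 34*y^2 - 16*y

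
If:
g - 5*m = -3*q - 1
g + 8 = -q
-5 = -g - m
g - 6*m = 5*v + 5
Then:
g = 16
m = -11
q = -24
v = 77/5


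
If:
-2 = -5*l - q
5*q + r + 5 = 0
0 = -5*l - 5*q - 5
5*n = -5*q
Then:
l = 3/4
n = 7/4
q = -7/4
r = 15/4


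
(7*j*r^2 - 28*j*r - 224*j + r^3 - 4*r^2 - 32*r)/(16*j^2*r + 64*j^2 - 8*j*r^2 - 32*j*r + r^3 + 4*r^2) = (7*j*r - 56*j + r^2 - 8*r)/(16*j^2 - 8*j*r + r^2)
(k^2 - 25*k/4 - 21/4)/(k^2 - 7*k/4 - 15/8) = 2*(k - 7)/(2*k - 5)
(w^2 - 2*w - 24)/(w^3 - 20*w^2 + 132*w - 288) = (w + 4)/(w^2 - 14*w + 48)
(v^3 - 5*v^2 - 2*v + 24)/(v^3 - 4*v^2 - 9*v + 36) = (v + 2)/(v + 3)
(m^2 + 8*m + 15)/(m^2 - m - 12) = (m + 5)/(m - 4)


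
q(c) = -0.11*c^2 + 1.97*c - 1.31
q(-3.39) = -9.25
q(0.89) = 0.36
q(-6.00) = -17.09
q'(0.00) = 1.97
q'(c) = 1.97 - 0.22*c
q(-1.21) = -3.85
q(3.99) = 4.80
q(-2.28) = -6.37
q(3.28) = 3.97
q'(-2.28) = 2.47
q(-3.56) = -9.72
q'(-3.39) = 2.72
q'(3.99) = 1.09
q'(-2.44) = 2.51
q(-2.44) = -6.77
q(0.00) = -1.31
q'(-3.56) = 2.75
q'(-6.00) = 3.29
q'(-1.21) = 2.24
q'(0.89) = 1.77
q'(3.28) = 1.25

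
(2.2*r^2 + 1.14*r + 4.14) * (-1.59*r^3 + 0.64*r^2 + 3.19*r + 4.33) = -3.498*r^5 - 0.4046*r^4 + 1.165*r^3 + 15.8122*r^2 + 18.1428*r + 17.9262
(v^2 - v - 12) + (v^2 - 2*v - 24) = 2*v^2 - 3*v - 36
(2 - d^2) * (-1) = d^2 - 2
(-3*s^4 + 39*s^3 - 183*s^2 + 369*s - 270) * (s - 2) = -3*s^5 + 45*s^4 - 261*s^3 + 735*s^2 - 1008*s + 540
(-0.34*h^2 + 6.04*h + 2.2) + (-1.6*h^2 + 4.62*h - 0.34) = -1.94*h^2 + 10.66*h + 1.86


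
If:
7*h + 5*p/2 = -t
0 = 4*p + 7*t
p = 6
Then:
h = -81/49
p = 6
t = -24/7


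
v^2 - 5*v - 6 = (v - 6)*(v + 1)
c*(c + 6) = c^2 + 6*c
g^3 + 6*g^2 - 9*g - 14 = (g - 2)*(g + 1)*(g + 7)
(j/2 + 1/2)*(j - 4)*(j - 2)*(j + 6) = j^4/2 + j^3/2 - 14*j^2 + 10*j + 24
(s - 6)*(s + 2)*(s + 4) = s^3 - 28*s - 48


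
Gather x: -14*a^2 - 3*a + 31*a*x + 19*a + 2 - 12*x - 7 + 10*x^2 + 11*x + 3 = -14*a^2 + 16*a + 10*x^2 + x*(31*a - 1) - 2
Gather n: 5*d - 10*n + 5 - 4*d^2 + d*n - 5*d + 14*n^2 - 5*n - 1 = -4*d^2 + 14*n^2 + n*(d - 15) + 4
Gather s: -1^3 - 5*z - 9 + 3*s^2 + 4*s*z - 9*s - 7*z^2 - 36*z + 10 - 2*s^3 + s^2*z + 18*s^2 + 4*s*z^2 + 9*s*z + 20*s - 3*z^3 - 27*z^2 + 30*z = -2*s^3 + s^2*(z + 21) + s*(4*z^2 + 13*z + 11) - 3*z^3 - 34*z^2 - 11*z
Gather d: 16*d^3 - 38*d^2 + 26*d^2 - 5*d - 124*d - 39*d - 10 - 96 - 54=16*d^3 - 12*d^2 - 168*d - 160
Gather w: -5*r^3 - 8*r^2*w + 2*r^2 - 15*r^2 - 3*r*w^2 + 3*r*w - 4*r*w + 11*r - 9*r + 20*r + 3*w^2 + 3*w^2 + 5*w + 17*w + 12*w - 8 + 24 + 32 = -5*r^3 - 13*r^2 + 22*r + w^2*(6 - 3*r) + w*(-8*r^2 - r + 34) + 48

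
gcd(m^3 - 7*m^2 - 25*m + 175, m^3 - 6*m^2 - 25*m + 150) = m^2 - 25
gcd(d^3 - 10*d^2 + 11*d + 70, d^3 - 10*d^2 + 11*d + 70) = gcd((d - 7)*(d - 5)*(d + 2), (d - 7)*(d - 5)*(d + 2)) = d^3 - 10*d^2 + 11*d + 70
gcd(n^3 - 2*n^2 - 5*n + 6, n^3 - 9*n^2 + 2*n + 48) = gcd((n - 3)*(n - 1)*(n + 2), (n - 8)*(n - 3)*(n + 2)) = n^2 - n - 6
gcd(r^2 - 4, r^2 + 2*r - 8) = r - 2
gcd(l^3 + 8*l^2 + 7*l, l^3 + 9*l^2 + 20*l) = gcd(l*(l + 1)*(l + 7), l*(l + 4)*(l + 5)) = l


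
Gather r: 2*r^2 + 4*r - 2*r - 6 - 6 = 2*r^2 + 2*r - 12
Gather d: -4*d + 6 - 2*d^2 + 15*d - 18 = -2*d^2 + 11*d - 12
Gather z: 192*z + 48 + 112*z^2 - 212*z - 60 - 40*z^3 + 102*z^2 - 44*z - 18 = -40*z^3 + 214*z^2 - 64*z - 30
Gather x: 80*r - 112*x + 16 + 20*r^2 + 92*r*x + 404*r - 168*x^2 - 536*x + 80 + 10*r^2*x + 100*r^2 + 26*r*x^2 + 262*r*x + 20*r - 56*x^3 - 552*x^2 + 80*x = 120*r^2 + 504*r - 56*x^3 + x^2*(26*r - 720) + x*(10*r^2 + 354*r - 568) + 96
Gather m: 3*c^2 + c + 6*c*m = 3*c^2 + 6*c*m + c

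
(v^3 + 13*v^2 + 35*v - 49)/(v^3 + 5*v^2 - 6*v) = (v^2 + 14*v + 49)/(v*(v + 6))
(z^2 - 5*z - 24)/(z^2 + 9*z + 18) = (z - 8)/(z + 6)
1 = 1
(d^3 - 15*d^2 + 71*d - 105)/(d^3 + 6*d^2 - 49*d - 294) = (d^2 - 8*d + 15)/(d^2 + 13*d + 42)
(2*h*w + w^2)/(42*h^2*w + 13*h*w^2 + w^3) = (2*h + w)/(42*h^2 + 13*h*w + w^2)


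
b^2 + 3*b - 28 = (b - 4)*(b + 7)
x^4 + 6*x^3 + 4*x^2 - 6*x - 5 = (x - 1)*(x + 1)^2*(x + 5)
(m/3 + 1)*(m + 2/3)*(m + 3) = m^3/3 + 20*m^2/9 + 13*m/3 + 2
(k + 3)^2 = k^2 + 6*k + 9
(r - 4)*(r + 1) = r^2 - 3*r - 4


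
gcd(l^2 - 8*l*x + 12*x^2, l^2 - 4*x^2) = -l + 2*x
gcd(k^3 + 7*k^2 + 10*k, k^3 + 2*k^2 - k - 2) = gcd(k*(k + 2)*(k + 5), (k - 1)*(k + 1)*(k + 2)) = k + 2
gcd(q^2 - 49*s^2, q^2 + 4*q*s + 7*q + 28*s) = 1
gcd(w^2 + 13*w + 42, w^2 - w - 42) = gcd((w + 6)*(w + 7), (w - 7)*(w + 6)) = w + 6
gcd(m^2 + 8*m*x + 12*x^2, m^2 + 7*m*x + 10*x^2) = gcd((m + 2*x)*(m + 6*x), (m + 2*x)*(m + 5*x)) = m + 2*x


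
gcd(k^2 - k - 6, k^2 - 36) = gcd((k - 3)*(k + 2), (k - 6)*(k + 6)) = 1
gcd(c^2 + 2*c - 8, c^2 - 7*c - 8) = 1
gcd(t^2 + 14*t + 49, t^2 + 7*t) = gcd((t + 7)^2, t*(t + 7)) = t + 7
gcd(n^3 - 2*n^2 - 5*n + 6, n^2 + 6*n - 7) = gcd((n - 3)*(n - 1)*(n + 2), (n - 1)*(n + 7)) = n - 1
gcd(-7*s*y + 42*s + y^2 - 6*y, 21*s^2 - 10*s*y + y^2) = -7*s + y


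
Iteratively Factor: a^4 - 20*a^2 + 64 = (a - 4)*(a^3 + 4*a^2 - 4*a - 16) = (a - 4)*(a + 2)*(a^2 + 2*a - 8) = (a - 4)*(a - 2)*(a + 2)*(a + 4)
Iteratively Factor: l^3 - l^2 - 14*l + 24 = (l - 2)*(l^2 + l - 12) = (l - 2)*(l + 4)*(l - 3)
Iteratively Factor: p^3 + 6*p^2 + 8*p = (p + 4)*(p^2 + 2*p) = (p + 2)*(p + 4)*(p)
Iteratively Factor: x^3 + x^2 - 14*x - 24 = (x - 4)*(x^2 + 5*x + 6) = (x - 4)*(x + 2)*(x + 3)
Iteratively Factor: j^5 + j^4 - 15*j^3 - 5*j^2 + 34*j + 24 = (j + 4)*(j^4 - 3*j^3 - 3*j^2 + 7*j + 6) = (j - 2)*(j + 4)*(j^3 - j^2 - 5*j - 3) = (j - 3)*(j - 2)*(j + 4)*(j^2 + 2*j + 1) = (j - 3)*(j - 2)*(j + 1)*(j + 4)*(j + 1)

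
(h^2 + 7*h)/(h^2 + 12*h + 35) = h/(h + 5)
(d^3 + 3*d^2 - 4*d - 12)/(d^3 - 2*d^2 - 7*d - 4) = (-d^3 - 3*d^2 + 4*d + 12)/(-d^3 + 2*d^2 + 7*d + 4)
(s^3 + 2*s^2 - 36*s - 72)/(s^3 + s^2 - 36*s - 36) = (s + 2)/(s + 1)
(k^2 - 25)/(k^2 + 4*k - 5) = (k - 5)/(k - 1)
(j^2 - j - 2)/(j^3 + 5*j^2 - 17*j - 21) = (j - 2)/(j^2 + 4*j - 21)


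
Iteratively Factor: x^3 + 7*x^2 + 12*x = (x + 4)*(x^2 + 3*x) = x*(x + 4)*(x + 3)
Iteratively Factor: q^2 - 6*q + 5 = (q - 1)*(q - 5)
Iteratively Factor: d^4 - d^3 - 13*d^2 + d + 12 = (d + 1)*(d^3 - 2*d^2 - 11*d + 12) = (d - 4)*(d + 1)*(d^2 + 2*d - 3) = (d - 4)*(d + 1)*(d + 3)*(d - 1)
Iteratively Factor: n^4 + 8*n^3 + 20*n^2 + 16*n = (n + 2)*(n^3 + 6*n^2 + 8*n) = n*(n + 2)*(n^2 + 6*n + 8) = n*(n + 2)*(n + 4)*(n + 2)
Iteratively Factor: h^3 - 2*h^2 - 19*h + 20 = (h + 4)*(h^2 - 6*h + 5) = (h - 1)*(h + 4)*(h - 5)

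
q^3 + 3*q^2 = q^2*(q + 3)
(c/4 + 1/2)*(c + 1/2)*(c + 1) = c^3/4 + 7*c^2/8 + 7*c/8 + 1/4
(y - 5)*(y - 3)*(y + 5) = y^3 - 3*y^2 - 25*y + 75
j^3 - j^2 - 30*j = j*(j - 6)*(j + 5)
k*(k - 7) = k^2 - 7*k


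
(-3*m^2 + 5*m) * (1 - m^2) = 3*m^4 - 5*m^3 - 3*m^2 + 5*m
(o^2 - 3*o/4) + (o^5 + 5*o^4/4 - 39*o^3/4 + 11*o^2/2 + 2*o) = o^5 + 5*o^4/4 - 39*o^3/4 + 13*o^2/2 + 5*o/4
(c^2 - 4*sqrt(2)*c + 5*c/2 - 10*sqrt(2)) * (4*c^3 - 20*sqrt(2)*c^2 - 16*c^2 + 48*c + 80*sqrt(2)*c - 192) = 4*c^5 - 36*sqrt(2)*c^4 - 6*c^4 + 54*sqrt(2)*c^3 + 168*c^3 - 312*c^2 + 168*sqrt(2)*c^2 - 2080*c + 288*sqrt(2)*c + 1920*sqrt(2)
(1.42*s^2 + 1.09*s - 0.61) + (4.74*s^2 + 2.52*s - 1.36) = 6.16*s^2 + 3.61*s - 1.97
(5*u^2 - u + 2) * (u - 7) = 5*u^3 - 36*u^2 + 9*u - 14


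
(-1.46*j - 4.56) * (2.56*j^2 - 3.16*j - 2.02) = -3.7376*j^3 - 7.06*j^2 + 17.3588*j + 9.2112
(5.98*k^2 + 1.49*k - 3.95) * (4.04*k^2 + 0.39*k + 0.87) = 24.1592*k^4 + 8.3518*k^3 - 10.1743*k^2 - 0.2442*k - 3.4365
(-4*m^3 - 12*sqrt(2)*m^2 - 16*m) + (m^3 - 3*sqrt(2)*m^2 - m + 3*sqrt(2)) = -3*m^3 - 15*sqrt(2)*m^2 - 17*m + 3*sqrt(2)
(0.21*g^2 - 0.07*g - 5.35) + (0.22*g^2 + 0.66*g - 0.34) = 0.43*g^2 + 0.59*g - 5.69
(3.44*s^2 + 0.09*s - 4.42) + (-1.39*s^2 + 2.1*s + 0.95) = 2.05*s^2 + 2.19*s - 3.47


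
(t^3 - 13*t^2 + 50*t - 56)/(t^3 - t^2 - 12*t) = (t^2 - 9*t + 14)/(t*(t + 3))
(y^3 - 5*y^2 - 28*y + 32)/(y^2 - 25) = (y^3 - 5*y^2 - 28*y + 32)/(y^2 - 25)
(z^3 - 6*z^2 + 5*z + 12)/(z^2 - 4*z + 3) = (z^2 - 3*z - 4)/(z - 1)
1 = 1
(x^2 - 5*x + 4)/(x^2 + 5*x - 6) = (x - 4)/(x + 6)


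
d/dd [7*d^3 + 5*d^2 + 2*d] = 21*d^2 + 10*d + 2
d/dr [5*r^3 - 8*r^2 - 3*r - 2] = 15*r^2 - 16*r - 3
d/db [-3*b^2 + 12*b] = 12 - 6*b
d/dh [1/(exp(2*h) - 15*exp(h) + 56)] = (15 - 2*exp(h))*exp(h)/(exp(2*h) - 15*exp(h) + 56)^2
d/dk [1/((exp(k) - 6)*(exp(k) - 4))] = 2*(5 - exp(k))*exp(k)/(exp(4*k) - 20*exp(3*k) + 148*exp(2*k) - 480*exp(k) + 576)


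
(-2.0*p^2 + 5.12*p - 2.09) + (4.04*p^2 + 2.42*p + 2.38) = 2.04*p^2 + 7.54*p + 0.29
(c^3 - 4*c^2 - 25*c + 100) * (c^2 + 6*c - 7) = c^5 + 2*c^4 - 56*c^3 - 22*c^2 + 775*c - 700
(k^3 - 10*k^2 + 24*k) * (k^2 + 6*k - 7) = k^5 - 4*k^4 - 43*k^3 + 214*k^2 - 168*k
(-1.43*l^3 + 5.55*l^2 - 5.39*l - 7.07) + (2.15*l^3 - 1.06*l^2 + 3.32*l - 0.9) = 0.72*l^3 + 4.49*l^2 - 2.07*l - 7.97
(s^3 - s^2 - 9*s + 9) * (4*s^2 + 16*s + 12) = 4*s^5 + 12*s^4 - 40*s^3 - 120*s^2 + 36*s + 108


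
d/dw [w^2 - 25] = 2*w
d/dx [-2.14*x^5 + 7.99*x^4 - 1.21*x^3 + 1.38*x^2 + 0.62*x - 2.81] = -10.7*x^4 + 31.96*x^3 - 3.63*x^2 + 2.76*x + 0.62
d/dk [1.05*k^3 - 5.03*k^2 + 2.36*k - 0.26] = 3.15*k^2 - 10.06*k + 2.36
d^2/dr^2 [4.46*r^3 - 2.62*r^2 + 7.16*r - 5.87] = 26.76*r - 5.24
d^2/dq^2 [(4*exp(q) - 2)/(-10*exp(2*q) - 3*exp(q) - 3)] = (-400*exp(4*q) + 920*exp(3*q) + 900*exp(2*q) - 186*exp(q) - 54)*exp(q)/(1000*exp(6*q) + 900*exp(5*q) + 1170*exp(4*q) + 567*exp(3*q) + 351*exp(2*q) + 81*exp(q) + 27)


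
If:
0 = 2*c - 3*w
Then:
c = 3*w/2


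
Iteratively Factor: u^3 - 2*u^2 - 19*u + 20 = (u - 5)*(u^2 + 3*u - 4) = (u - 5)*(u + 4)*(u - 1)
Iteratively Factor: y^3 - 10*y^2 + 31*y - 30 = (y - 3)*(y^2 - 7*y + 10) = (y - 3)*(y - 2)*(y - 5)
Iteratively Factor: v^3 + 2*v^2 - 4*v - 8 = (v + 2)*(v^2 - 4) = (v + 2)^2*(v - 2)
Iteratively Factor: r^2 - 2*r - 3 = (r + 1)*(r - 3)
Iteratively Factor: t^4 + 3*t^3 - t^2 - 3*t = (t + 3)*(t^3 - t) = t*(t + 3)*(t^2 - 1) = t*(t - 1)*(t + 3)*(t + 1)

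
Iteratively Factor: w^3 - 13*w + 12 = (w + 4)*(w^2 - 4*w + 3) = (w - 1)*(w + 4)*(w - 3)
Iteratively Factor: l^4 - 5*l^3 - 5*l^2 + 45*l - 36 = (l - 4)*(l^3 - l^2 - 9*l + 9) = (l - 4)*(l - 3)*(l^2 + 2*l - 3) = (l - 4)*(l - 3)*(l + 3)*(l - 1)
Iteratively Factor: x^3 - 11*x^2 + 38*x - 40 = (x - 5)*(x^2 - 6*x + 8) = (x - 5)*(x - 4)*(x - 2)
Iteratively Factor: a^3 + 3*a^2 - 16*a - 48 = (a + 3)*(a^2 - 16) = (a - 4)*(a + 3)*(a + 4)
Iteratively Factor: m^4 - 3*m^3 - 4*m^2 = (m + 1)*(m^3 - 4*m^2) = m*(m + 1)*(m^2 - 4*m) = m^2*(m + 1)*(m - 4)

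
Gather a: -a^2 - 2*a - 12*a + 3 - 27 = -a^2 - 14*a - 24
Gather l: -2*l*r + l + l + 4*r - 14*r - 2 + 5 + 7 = l*(2 - 2*r) - 10*r + 10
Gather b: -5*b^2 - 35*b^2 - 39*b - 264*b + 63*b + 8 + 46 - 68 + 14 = -40*b^2 - 240*b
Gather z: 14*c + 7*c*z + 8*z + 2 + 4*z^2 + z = 14*c + 4*z^2 + z*(7*c + 9) + 2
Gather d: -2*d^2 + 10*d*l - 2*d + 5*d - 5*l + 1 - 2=-2*d^2 + d*(10*l + 3) - 5*l - 1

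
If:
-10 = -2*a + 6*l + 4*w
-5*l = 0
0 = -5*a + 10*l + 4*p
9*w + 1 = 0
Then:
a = 43/9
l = 0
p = 215/36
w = -1/9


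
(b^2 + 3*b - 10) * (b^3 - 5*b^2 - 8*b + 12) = b^5 - 2*b^4 - 33*b^3 + 38*b^2 + 116*b - 120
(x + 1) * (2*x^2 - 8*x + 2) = 2*x^3 - 6*x^2 - 6*x + 2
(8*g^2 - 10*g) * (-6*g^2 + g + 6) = -48*g^4 + 68*g^3 + 38*g^2 - 60*g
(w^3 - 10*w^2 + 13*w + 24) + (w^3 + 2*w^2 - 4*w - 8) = 2*w^3 - 8*w^2 + 9*w + 16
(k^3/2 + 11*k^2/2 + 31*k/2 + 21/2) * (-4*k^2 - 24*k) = -2*k^5 - 34*k^4 - 194*k^3 - 414*k^2 - 252*k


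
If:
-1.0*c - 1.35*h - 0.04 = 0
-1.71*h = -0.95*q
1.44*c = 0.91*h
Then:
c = -0.01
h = -0.02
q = -0.04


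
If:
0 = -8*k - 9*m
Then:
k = -9*m/8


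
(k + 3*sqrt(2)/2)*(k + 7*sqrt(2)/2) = k^2 + 5*sqrt(2)*k + 21/2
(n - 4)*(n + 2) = n^2 - 2*n - 8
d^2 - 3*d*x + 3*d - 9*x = (d + 3)*(d - 3*x)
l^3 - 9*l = l*(l - 3)*(l + 3)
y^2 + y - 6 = (y - 2)*(y + 3)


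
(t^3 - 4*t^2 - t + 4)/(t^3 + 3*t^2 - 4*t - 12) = (t^3 - 4*t^2 - t + 4)/(t^3 + 3*t^2 - 4*t - 12)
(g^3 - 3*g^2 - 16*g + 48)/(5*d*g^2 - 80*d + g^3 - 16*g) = (g - 3)/(5*d + g)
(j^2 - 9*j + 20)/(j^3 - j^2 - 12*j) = (j - 5)/(j*(j + 3))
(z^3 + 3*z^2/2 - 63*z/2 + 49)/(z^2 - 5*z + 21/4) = 2*(z^2 + 5*z - 14)/(2*z - 3)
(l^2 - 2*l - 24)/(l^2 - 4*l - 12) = (l + 4)/(l + 2)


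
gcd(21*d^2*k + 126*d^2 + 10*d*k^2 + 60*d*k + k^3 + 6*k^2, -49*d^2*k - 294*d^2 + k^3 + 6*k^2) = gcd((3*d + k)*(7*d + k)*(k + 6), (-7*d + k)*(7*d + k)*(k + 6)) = 7*d*k + 42*d + k^2 + 6*k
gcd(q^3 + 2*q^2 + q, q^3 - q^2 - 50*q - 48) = q + 1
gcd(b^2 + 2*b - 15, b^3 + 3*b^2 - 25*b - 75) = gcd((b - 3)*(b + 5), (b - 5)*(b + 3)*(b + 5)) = b + 5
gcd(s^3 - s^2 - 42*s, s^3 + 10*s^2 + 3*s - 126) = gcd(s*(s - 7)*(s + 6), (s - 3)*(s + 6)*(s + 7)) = s + 6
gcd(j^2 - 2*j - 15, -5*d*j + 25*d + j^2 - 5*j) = j - 5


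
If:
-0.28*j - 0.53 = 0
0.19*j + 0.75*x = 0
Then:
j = -1.89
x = 0.48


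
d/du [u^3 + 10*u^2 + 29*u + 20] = 3*u^2 + 20*u + 29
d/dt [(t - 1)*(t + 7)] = 2*t + 6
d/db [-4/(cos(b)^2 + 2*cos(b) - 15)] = -8*(cos(b) + 1)*sin(b)/(cos(b)^2 + 2*cos(b) - 15)^2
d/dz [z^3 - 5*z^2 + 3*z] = 3*z^2 - 10*z + 3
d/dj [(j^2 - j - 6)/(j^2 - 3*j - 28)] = 2*(-j^2 - 22*j + 5)/(j^4 - 6*j^3 - 47*j^2 + 168*j + 784)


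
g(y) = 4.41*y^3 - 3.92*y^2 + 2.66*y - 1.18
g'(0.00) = 2.66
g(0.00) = -1.18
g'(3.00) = 98.21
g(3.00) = 90.59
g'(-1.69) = 53.70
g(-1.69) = -38.16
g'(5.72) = 390.68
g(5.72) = 711.11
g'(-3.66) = 208.58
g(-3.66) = -279.64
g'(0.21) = 1.60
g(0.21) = -0.75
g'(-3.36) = 178.36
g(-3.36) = -221.66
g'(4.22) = 205.18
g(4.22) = 271.65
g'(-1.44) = 41.38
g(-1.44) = -26.31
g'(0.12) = 1.91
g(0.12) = -0.91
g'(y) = 13.23*y^2 - 7.84*y + 2.66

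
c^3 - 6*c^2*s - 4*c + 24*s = (c - 2)*(c + 2)*(c - 6*s)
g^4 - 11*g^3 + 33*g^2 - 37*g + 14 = (g - 7)*(g - 2)*(g - 1)^2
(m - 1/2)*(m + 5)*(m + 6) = m^3 + 21*m^2/2 + 49*m/2 - 15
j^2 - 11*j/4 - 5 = (j - 4)*(j + 5/4)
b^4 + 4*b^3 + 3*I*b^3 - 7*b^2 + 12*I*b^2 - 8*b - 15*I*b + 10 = (b - 1)*(b + 5)*(b + I)*(b + 2*I)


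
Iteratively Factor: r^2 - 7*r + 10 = (r - 2)*(r - 5)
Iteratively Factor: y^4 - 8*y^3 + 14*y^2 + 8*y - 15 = (y + 1)*(y^3 - 9*y^2 + 23*y - 15) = (y - 3)*(y + 1)*(y^2 - 6*y + 5) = (y - 5)*(y - 3)*(y + 1)*(y - 1)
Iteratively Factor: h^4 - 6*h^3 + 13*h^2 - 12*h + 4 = (h - 2)*(h^3 - 4*h^2 + 5*h - 2) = (h - 2)*(h - 1)*(h^2 - 3*h + 2) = (h - 2)*(h - 1)^2*(h - 2)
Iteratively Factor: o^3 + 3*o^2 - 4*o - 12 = (o - 2)*(o^2 + 5*o + 6) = (o - 2)*(o + 2)*(o + 3)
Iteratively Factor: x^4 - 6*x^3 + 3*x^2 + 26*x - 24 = (x - 1)*(x^3 - 5*x^2 - 2*x + 24) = (x - 3)*(x - 1)*(x^2 - 2*x - 8) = (x - 3)*(x - 1)*(x + 2)*(x - 4)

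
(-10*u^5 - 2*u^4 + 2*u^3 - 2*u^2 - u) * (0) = 0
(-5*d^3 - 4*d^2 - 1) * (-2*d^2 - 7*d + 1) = 10*d^5 + 43*d^4 + 23*d^3 - 2*d^2 + 7*d - 1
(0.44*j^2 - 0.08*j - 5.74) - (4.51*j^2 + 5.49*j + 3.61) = -4.07*j^2 - 5.57*j - 9.35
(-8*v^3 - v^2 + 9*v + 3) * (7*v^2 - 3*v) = -56*v^5 + 17*v^4 + 66*v^3 - 6*v^2 - 9*v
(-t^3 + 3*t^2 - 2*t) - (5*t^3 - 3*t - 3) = -6*t^3 + 3*t^2 + t + 3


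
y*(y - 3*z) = y^2 - 3*y*z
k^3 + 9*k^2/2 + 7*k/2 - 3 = (k - 1/2)*(k + 2)*(k + 3)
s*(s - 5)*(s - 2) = s^3 - 7*s^2 + 10*s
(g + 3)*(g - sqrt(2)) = g^2 - sqrt(2)*g + 3*g - 3*sqrt(2)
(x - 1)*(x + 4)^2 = x^3 + 7*x^2 + 8*x - 16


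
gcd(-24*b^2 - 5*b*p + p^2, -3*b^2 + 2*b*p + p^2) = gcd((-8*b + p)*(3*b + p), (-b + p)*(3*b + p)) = 3*b + p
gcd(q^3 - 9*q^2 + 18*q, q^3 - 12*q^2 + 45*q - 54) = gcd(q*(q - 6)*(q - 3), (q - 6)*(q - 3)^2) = q^2 - 9*q + 18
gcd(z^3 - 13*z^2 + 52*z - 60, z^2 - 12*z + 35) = z - 5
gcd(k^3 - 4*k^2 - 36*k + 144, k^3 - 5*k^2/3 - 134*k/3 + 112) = k - 6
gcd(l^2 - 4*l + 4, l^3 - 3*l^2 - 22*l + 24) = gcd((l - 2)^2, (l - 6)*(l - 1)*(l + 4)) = 1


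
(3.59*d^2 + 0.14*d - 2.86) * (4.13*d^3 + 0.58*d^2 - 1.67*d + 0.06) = 14.8267*d^5 + 2.6604*d^4 - 17.7259*d^3 - 1.6772*d^2 + 4.7846*d - 0.1716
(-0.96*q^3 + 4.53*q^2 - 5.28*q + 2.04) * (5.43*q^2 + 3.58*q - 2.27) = -5.2128*q^5 + 21.1611*q^4 - 10.2738*q^3 - 18.1083*q^2 + 19.2888*q - 4.6308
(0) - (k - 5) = 5 - k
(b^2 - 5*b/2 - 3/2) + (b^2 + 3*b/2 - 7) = 2*b^2 - b - 17/2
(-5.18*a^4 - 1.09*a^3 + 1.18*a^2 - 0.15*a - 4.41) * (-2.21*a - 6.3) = 11.4478*a^5 + 35.0429*a^4 + 4.2592*a^3 - 7.1025*a^2 + 10.6911*a + 27.783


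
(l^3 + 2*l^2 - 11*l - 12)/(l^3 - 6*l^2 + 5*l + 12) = (l + 4)/(l - 4)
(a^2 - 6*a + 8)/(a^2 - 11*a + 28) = (a - 2)/(a - 7)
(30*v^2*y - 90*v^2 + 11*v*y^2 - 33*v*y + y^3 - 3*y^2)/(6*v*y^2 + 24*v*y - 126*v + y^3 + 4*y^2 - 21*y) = (5*v + y)/(y + 7)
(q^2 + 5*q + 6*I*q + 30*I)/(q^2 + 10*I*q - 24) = (q + 5)/(q + 4*I)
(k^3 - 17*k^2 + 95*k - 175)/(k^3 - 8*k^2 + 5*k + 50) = (k - 7)/(k + 2)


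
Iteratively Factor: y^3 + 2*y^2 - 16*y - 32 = (y - 4)*(y^2 + 6*y + 8) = (y - 4)*(y + 4)*(y + 2)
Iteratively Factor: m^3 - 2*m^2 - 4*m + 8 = (m + 2)*(m^2 - 4*m + 4) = (m - 2)*(m + 2)*(m - 2)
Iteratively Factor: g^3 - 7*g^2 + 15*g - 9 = (g - 1)*(g^2 - 6*g + 9) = (g - 3)*(g - 1)*(g - 3)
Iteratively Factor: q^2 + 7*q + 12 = (q + 4)*(q + 3)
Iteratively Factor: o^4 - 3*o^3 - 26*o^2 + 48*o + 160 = (o + 4)*(o^3 - 7*o^2 + 2*o + 40) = (o + 2)*(o + 4)*(o^2 - 9*o + 20) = (o - 4)*(o + 2)*(o + 4)*(o - 5)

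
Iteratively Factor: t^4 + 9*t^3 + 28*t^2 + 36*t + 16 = (t + 2)*(t^3 + 7*t^2 + 14*t + 8) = (t + 1)*(t + 2)*(t^2 + 6*t + 8) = (t + 1)*(t + 2)*(t + 4)*(t + 2)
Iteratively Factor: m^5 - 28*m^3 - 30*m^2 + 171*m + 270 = (m + 2)*(m^4 - 2*m^3 - 24*m^2 + 18*m + 135) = (m + 2)*(m + 3)*(m^3 - 5*m^2 - 9*m + 45) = (m - 3)*(m + 2)*(m + 3)*(m^2 - 2*m - 15) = (m - 3)*(m + 2)*(m + 3)^2*(m - 5)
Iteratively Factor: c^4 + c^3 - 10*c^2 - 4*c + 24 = (c - 2)*(c^3 + 3*c^2 - 4*c - 12) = (c - 2)^2*(c^2 + 5*c + 6) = (c - 2)^2*(c + 3)*(c + 2)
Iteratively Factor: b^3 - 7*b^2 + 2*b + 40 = (b - 4)*(b^2 - 3*b - 10) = (b - 5)*(b - 4)*(b + 2)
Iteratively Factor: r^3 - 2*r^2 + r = (r)*(r^2 - 2*r + 1) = r*(r - 1)*(r - 1)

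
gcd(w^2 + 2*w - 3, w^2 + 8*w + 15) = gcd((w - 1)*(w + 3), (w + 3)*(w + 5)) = w + 3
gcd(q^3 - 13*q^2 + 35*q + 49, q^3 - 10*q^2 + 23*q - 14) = q - 7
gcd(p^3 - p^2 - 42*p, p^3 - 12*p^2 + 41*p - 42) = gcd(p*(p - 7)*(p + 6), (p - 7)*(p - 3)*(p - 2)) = p - 7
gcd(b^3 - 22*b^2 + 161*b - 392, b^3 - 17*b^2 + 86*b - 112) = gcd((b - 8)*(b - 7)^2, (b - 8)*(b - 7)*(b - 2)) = b^2 - 15*b + 56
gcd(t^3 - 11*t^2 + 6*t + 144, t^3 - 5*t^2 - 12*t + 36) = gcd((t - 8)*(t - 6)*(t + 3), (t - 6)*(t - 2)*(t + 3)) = t^2 - 3*t - 18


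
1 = 1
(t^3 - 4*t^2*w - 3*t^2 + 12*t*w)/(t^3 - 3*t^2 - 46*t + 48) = t*(t^2 - 4*t*w - 3*t + 12*w)/(t^3 - 3*t^2 - 46*t + 48)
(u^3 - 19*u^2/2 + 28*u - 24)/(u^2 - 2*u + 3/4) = 2*(u^2 - 8*u + 16)/(2*u - 1)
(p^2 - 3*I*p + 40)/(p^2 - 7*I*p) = (p^2 - 3*I*p + 40)/(p*(p - 7*I))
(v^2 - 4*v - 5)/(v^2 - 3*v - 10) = (v + 1)/(v + 2)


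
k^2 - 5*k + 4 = (k - 4)*(k - 1)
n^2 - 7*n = n*(n - 7)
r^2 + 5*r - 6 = (r - 1)*(r + 6)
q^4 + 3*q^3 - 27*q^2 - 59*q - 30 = (q - 5)*(q + 1)^2*(q + 6)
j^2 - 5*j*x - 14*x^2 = (j - 7*x)*(j + 2*x)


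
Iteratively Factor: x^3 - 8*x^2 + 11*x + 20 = (x - 4)*(x^2 - 4*x - 5) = (x - 4)*(x + 1)*(x - 5)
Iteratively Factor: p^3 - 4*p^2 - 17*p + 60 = (p - 5)*(p^2 + p - 12) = (p - 5)*(p + 4)*(p - 3)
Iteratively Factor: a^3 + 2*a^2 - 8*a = (a)*(a^2 + 2*a - 8) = a*(a - 2)*(a + 4)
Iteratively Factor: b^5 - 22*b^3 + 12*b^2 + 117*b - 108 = (b - 1)*(b^4 + b^3 - 21*b^2 - 9*b + 108) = (b - 1)*(b + 4)*(b^3 - 3*b^2 - 9*b + 27) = (b - 3)*(b - 1)*(b + 4)*(b^2 - 9) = (b - 3)*(b - 1)*(b + 3)*(b + 4)*(b - 3)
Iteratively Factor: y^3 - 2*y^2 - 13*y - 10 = (y - 5)*(y^2 + 3*y + 2) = (y - 5)*(y + 2)*(y + 1)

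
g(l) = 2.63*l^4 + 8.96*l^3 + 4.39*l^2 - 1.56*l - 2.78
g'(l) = 10.52*l^3 + 26.88*l^2 + 8.78*l - 1.56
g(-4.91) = 578.67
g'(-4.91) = -641.90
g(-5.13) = 732.59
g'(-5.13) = -759.46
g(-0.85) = -2.41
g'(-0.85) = 3.94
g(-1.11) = -3.90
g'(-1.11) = 7.43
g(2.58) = 292.82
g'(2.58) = 380.68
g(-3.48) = 63.92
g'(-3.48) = -149.94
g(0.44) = -1.75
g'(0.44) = 8.40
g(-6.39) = 2233.52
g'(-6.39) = -1704.95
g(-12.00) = 39700.90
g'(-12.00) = -14414.76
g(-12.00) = 39700.90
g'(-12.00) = -14414.76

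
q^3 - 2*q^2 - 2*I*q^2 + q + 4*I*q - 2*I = (q - 1)^2*(q - 2*I)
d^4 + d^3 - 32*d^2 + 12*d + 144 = (d - 4)*(d - 3)*(d + 2)*(d + 6)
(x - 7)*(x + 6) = x^2 - x - 42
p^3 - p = p*(p - 1)*(p + 1)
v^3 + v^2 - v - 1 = (v - 1)*(v + 1)^2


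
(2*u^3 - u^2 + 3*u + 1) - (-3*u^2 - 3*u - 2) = 2*u^3 + 2*u^2 + 6*u + 3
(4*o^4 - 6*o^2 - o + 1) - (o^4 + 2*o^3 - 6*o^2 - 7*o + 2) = 3*o^4 - 2*o^3 + 6*o - 1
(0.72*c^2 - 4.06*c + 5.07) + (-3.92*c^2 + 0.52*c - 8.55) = -3.2*c^2 - 3.54*c - 3.48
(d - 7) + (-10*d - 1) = -9*d - 8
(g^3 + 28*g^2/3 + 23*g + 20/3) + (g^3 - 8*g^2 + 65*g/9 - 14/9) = 2*g^3 + 4*g^2/3 + 272*g/9 + 46/9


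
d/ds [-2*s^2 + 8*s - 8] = 8 - 4*s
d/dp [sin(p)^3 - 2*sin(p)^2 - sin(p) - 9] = (3*sin(p)^2 - 4*sin(p) - 1)*cos(p)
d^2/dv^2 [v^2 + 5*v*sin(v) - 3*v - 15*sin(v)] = -5*v*sin(v) + 15*sin(v) + 10*cos(v) + 2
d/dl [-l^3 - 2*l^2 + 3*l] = -3*l^2 - 4*l + 3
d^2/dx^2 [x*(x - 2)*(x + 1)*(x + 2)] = 12*x^2 + 6*x - 8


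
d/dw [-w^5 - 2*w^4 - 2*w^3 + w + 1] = -5*w^4 - 8*w^3 - 6*w^2 + 1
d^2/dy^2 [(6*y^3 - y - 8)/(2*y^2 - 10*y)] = (149*y^3 - 24*y^2 + 120*y - 200)/(y^3*(y^3 - 15*y^2 + 75*y - 125))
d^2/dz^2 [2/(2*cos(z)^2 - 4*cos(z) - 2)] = (8*sin(z)^4 - 20*sin(z)^2 + 11*cos(z) - 3*cos(3*z) - 8)/(2*(sin(z)^2 + 2*cos(z))^3)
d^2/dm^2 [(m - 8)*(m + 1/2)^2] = 6*m - 14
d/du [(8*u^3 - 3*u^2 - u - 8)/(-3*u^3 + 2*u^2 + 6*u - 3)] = (7*u^4 + 90*u^3 - 160*u^2 + 50*u + 51)/(9*u^6 - 12*u^5 - 32*u^4 + 42*u^3 + 24*u^2 - 36*u + 9)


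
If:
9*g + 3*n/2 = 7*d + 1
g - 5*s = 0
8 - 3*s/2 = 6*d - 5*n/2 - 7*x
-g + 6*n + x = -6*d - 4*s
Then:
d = 7143*x/9452 + 4331/4726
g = 205*x/278 + 135/139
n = -4243*x/4726 - 2089/2363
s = 41*x/278 + 27/139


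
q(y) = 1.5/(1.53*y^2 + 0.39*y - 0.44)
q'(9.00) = -0.00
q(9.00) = 0.01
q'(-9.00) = 0.00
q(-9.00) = 0.01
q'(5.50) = -0.01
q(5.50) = 0.03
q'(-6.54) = 0.01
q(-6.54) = 0.02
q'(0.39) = -779.85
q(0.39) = -27.18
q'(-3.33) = 0.06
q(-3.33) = 0.10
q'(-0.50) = 26.82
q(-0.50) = -5.94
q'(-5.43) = 0.01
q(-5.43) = 0.04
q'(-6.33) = 0.01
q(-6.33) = 0.03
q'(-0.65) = 1082.33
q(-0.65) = -31.86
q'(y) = 1.5*(-3.06*y - 0.39)/(1.53*y^2 + 0.39*y - 0.44)^2 = (-4.59*y - 0.585)/(1.53*y^2 + 0.39*y - 0.44)^2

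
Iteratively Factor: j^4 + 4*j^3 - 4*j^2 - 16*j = (j + 2)*(j^3 + 2*j^2 - 8*j) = (j - 2)*(j + 2)*(j^2 + 4*j) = j*(j - 2)*(j + 2)*(j + 4)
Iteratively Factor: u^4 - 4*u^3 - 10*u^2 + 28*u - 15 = (u - 1)*(u^3 - 3*u^2 - 13*u + 15) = (u - 1)^2*(u^2 - 2*u - 15) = (u - 1)^2*(u + 3)*(u - 5)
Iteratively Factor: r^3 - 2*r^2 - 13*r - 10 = (r - 5)*(r^2 + 3*r + 2) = (r - 5)*(r + 1)*(r + 2)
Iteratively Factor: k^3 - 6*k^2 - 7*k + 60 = (k + 3)*(k^2 - 9*k + 20) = (k - 5)*(k + 3)*(k - 4)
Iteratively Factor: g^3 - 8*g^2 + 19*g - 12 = (g - 3)*(g^2 - 5*g + 4) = (g - 4)*(g - 3)*(g - 1)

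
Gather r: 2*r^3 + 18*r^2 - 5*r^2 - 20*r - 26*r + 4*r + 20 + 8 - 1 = 2*r^3 + 13*r^2 - 42*r + 27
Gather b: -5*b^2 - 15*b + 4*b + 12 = -5*b^2 - 11*b + 12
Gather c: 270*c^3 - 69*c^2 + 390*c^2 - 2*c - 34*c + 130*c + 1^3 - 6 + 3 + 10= 270*c^3 + 321*c^2 + 94*c + 8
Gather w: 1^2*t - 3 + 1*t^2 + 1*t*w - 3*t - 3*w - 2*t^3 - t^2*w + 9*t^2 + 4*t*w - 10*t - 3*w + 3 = -2*t^3 + 10*t^2 - 12*t + w*(-t^2 + 5*t - 6)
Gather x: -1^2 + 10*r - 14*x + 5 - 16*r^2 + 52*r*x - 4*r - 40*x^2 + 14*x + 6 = -16*r^2 + 52*r*x + 6*r - 40*x^2 + 10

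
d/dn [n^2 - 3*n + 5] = 2*n - 3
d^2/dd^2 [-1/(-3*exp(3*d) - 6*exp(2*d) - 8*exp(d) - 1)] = (2*(9*exp(2*d) + 12*exp(d) + 8)^2*exp(d) - (27*exp(2*d) + 24*exp(d) + 8)*(3*exp(3*d) + 6*exp(2*d) + 8*exp(d) + 1))*exp(d)/(3*exp(3*d) + 6*exp(2*d) + 8*exp(d) + 1)^3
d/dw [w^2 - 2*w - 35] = 2*w - 2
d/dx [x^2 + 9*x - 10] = 2*x + 9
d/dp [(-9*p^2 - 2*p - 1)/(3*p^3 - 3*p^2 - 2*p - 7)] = 3*(9*p^4 + 4*p^3 + 7*p^2 + 40*p + 4)/(9*p^6 - 18*p^5 - 3*p^4 - 30*p^3 + 46*p^2 + 28*p + 49)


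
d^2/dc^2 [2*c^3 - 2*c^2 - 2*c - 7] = 12*c - 4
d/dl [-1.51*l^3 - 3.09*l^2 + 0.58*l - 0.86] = -4.53*l^2 - 6.18*l + 0.58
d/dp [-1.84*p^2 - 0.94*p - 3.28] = -3.68*p - 0.94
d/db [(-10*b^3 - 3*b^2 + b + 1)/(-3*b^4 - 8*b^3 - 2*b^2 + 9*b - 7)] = (-30*b^6 - 18*b^5 + 5*b^4 - 152*b^3 + 209*b^2 + 46*b - 16)/(9*b^8 + 48*b^7 + 76*b^6 - 22*b^5 - 98*b^4 + 76*b^3 + 109*b^2 - 126*b + 49)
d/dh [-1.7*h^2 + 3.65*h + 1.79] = 3.65 - 3.4*h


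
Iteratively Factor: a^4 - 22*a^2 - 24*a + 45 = (a - 1)*(a^3 + a^2 - 21*a - 45) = (a - 1)*(a + 3)*(a^2 - 2*a - 15) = (a - 5)*(a - 1)*(a + 3)*(a + 3)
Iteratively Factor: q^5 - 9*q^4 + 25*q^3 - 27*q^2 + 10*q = (q - 5)*(q^4 - 4*q^3 + 5*q^2 - 2*q) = (q - 5)*(q - 1)*(q^3 - 3*q^2 + 2*q) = q*(q - 5)*(q - 1)*(q^2 - 3*q + 2) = q*(q - 5)*(q - 2)*(q - 1)*(q - 1)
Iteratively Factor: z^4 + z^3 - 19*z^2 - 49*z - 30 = (z - 5)*(z^3 + 6*z^2 + 11*z + 6) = (z - 5)*(z + 2)*(z^2 + 4*z + 3) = (z - 5)*(z + 2)*(z + 3)*(z + 1)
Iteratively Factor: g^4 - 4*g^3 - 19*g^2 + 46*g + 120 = (g - 5)*(g^3 + g^2 - 14*g - 24) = (g - 5)*(g - 4)*(g^2 + 5*g + 6) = (g - 5)*(g - 4)*(g + 2)*(g + 3)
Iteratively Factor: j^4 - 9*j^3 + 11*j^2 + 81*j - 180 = (j - 5)*(j^3 - 4*j^2 - 9*j + 36) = (j - 5)*(j + 3)*(j^2 - 7*j + 12) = (j - 5)*(j - 3)*(j + 3)*(j - 4)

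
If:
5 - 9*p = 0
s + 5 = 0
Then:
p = 5/9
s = -5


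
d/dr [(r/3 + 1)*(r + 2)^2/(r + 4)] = (r + 2)*(-(r + 2)*(r + 3) + (r + 4)*(3*r + 8))/(3*(r + 4)^2)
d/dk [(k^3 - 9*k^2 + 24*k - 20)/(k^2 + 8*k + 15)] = (k^4 + 16*k^3 - 51*k^2 - 230*k + 520)/(k^4 + 16*k^3 + 94*k^2 + 240*k + 225)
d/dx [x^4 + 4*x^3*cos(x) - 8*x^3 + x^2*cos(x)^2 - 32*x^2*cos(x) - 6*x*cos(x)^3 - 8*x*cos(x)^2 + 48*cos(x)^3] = -4*x^3*sin(x) + 4*x^3 + 32*x^2*sin(x) - x^2*sin(2*x) + 12*x^2*cos(x) - 24*x^2 + 18*x*sin(x)*cos(x)^2 + 8*x*sin(2*x) + 2*x*cos(x)^2 - 64*x*cos(x) - 144*sin(x)*cos(x)^2 - 6*cos(x)^3 - 8*cos(x)^2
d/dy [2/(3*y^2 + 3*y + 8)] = 6*(-2*y - 1)/(3*y^2 + 3*y + 8)^2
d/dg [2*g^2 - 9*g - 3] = 4*g - 9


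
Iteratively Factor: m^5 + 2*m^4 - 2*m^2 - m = (m)*(m^4 + 2*m^3 - 2*m - 1) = m*(m + 1)*(m^3 + m^2 - m - 1) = m*(m - 1)*(m + 1)*(m^2 + 2*m + 1) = m*(m - 1)*(m + 1)^2*(m + 1)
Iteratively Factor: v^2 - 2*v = (v - 2)*(v)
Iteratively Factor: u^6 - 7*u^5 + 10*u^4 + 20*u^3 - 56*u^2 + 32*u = (u - 1)*(u^5 - 6*u^4 + 4*u^3 + 24*u^2 - 32*u) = (u - 4)*(u - 1)*(u^4 - 2*u^3 - 4*u^2 + 8*u) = (u - 4)*(u - 2)*(u - 1)*(u^3 - 4*u) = u*(u - 4)*(u - 2)*(u - 1)*(u^2 - 4) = u*(u - 4)*(u - 2)^2*(u - 1)*(u + 2)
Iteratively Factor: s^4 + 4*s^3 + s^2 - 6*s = (s + 2)*(s^3 + 2*s^2 - 3*s) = (s + 2)*(s + 3)*(s^2 - s) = (s - 1)*(s + 2)*(s + 3)*(s)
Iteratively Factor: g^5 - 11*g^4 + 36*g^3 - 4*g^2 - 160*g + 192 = (g + 2)*(g^4 - 13*g^3 + 62*g^2 - 128*g + 96) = (g - 2)*(g + 2)*(g^3 - 11*g^2 + 40*g - 48) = (g - 4)*(g - 2)*(g + 2)*(g^2 - 7*g + 12) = (g - 4)^2*(g - 2)*(g + 2)*(g - 3)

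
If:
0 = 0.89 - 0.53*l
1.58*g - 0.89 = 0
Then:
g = 0.56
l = 1.68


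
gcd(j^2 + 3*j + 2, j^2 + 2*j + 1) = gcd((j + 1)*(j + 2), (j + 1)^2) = j + 1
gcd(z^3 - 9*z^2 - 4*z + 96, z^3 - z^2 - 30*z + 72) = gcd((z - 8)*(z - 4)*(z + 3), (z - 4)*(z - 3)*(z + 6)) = z - 4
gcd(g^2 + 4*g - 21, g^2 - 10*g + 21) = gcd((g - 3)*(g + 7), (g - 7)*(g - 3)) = g - 3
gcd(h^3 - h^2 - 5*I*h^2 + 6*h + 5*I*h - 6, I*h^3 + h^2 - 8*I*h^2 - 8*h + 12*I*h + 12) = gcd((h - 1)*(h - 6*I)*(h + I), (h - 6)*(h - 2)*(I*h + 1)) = 1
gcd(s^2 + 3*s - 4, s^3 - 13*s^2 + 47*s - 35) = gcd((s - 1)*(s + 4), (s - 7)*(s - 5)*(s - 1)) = s - 1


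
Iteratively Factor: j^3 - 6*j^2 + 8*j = (j - 2)*(j^2 - 4*j) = j*(j - 2)*(j - 4)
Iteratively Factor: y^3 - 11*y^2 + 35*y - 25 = (y - 5)*(y^2 - 6*y + 5) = (y - 5)^2*(y - 1)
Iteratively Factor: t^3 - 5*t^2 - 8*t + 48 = (t - 4)*(t^2 - t - 12) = (t - 4)*(t + 3)*(t - 4)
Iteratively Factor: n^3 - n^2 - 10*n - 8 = (n + 2)*(n^2 - 3*n - 4) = (n + 1)*(n + 2)*(n - 4)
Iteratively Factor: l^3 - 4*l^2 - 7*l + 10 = (l - 5)*(l^2 + l - 2) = (l - 5)*(l - 1)*(l + 2)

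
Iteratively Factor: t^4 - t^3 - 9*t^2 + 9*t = (t + 3)*(t^3 - 4*t^2 + 3*t) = t*(t + 3)*(t^2 - 4*t + 3) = t*(t - 1)*(t + 3)*(t - 3)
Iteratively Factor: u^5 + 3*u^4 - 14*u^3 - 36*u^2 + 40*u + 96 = (u - 2)*(u^4 + 5*u^3 - 4*u^2 - 44*u - 48) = (u - 2)*(u + 2)*(u^3 + 3*u^2 - 10*u - 24) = (u - 2)*(u + 2)^2*(u^2 + u - 12) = (u - 2)*(u + 2)^2*(u + 4)*(u - 3)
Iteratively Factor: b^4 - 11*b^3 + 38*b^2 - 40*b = (b - 2)*(b^3 - 9*b^2 + 20*b) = (b - 5)*(b - 2)*(b^2 - 4*b) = b*(b - 5)*(b - 2)*(b - 4)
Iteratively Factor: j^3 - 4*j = (j + 2)*(j^2 - 2*j) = (j - 2)*(j + 2)*(j)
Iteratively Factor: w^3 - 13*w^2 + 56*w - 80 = (w - 5)*(w^2 - 8*w + 16) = (w - 5)*(w - 4)*(w - 4)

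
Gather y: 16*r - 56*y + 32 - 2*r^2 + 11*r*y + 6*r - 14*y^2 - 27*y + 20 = -2*r^2 + 22*r - 14*y^2 + y*(11*r - 83) + 52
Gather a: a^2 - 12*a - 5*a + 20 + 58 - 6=a^2 - 17*a + 72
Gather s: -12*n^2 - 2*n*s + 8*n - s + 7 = -12*n^2 + 8*n + s*(-2*n - 1) + 7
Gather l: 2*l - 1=2*l - 1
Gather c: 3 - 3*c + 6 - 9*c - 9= -12*c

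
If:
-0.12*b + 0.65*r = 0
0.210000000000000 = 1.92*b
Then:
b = 0.11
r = 0.02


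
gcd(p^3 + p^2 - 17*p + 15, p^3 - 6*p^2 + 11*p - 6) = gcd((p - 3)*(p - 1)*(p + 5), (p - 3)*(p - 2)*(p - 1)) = p^2 - 4*p + 3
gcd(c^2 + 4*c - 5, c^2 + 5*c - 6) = c - 1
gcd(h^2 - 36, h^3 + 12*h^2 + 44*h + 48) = h + 6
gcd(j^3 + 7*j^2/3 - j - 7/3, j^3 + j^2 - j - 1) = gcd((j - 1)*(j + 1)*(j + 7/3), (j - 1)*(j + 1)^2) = j^2 - 1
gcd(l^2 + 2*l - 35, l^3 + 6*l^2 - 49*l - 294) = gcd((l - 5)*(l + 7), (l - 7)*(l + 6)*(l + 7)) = l + 7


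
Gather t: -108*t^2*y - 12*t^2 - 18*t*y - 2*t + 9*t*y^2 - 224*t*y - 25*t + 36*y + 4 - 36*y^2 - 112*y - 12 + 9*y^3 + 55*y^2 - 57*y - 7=t^2*(-108*y - 12) + t*(9*y^2 - 242*y - 27) + 9*y^3 + 19*y^2 - 133*y - 15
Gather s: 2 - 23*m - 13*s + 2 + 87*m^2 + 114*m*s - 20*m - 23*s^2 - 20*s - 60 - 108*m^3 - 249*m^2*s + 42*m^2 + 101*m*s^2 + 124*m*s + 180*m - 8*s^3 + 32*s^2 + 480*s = -108*m^3 + 129*m^2 + 137*m - 8*s^3 + s^2*(101*m + 9) + s*(-249*m^2 + 238*m + 447) - 56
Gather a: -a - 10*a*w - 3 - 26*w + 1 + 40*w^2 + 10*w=a*(-10*w - 1) + 40*w^2 - 16*w - 2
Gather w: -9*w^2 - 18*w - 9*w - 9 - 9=-9*w^2 - 27*w - 18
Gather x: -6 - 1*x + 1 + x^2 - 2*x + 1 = x^2 - 3*x - 4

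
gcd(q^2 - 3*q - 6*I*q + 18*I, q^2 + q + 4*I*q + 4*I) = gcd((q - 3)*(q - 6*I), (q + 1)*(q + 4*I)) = 1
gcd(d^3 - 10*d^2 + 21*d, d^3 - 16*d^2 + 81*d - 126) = d^2 - 10*d + 21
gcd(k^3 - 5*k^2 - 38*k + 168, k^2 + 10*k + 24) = k + 6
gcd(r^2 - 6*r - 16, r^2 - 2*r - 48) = r - 8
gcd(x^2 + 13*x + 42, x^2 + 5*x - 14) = x + 7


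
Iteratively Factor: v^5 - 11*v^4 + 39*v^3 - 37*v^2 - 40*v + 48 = (v - 4)*(v^4 - 7*v^3 + 11*v^2 + 7*v - 12) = (v - 4)*(v - 1)*(v^3 - 6*v^2 + 5*v + 12) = (v - 4)*(v - 3)*(v - 1)*(v^2 - 3*v - 4) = (v - 4)*(v - 3)*(v - 1)*(v + 1)*(v - 4)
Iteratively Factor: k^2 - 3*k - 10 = (k + 2)*(k - 5)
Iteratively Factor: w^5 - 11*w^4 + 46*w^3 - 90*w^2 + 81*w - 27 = (w - 3)*(w^4 - 8*w^3 + 22*w^2 - 24*w + 9) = (w - 3)^2*(w^3 - 5*w^2 + 7*w - 3) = (w - 3)^2*(w - 1)*(w^2 - 4*w + 3) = (w - 3)^3*(w - 1)*(w - 1)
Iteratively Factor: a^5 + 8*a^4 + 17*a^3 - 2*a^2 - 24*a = (a + 2)*(a^4 + 6*a^3 + 5*a^2 - 12*a) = (a - 1)*(a + 2)*(a^3 + 7*a^2 + 12*a) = a*(a - 1)*(a + 2)*(a^2 + 7*a + 12) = a*(a - 1)*(a + 2)*(a + 4)*(a + 3)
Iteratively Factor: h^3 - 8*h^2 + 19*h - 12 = (h - 1)*(h^2 - 7*h + 12) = (h - 4)*(h - 1)*(h - 3)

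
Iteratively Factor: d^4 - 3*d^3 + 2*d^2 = (d)*(d^3 - 3*d^2 + 2*d) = d*(d - 1)*(d^2 - 2*d) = d*(d - 2)*(d - 1)*(d)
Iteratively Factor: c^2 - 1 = (c + 1)*(c - 1)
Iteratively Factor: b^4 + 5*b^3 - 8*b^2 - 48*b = (b - 3)*(b^3 + 8*b^2 + 16*b) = (b - 3)*(b + 4)*(b^2 + 4*b) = (b - 3)*(b + 4)^2*(b)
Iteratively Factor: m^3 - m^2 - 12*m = (m + 3)*(m^2 - 4*m) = m*(m + 3)*(m - 4)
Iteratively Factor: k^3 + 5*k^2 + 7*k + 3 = (k + 1)*(k^2 + 4*k + 3) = (k + 1)^2*(k + 3)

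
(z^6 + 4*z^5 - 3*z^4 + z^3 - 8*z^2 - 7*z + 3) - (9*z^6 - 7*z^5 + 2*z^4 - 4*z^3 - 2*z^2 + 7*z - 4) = -8*z^6 + 11*z^5 - 5*z^4 + 5*z^3 - 6*z^2 - 14*z + 7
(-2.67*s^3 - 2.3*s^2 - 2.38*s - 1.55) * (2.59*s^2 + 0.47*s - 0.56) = -6.9153*s^5 - 7.2119*s^4 - 5.75*s^3 - 3.8451*s^2 + 0.6043*s + 0.868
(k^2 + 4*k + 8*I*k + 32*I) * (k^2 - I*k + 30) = k^4 + 4*k^3 + 7*I*k^3 + 38*k^2 + 28*I*k^2 + 152*k + 240*I*k + 960*I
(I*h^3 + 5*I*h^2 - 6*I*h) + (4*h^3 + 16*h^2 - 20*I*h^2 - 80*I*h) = 4*h^3 + I*h^3 + 16*h^2 - 15*I*h^2 - 86*I*h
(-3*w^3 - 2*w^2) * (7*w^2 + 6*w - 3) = -21*w^5 - 32*w^4 - 3*w^3 + 6*w^2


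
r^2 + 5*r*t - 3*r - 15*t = (r - 3)*(r + 5*t)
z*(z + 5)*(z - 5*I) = z^3 + 5*z^2 - 5*I*z^2 - 25*I*z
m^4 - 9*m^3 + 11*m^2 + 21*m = m*(m - 7)*(m - 3)*(m + 1)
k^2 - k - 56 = (k - 8)*(k + 7)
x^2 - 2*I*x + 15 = (x - 5*I)*(x + 3*I)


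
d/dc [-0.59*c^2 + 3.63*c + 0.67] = 3.63 - 1.18*c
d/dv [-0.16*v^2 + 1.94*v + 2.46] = 1.94 - 0.32*v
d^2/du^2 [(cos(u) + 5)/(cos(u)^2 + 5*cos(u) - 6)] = (-9*(1 - cos(2*u))^2*cos(u) - 15*(1 - cos(2*u))^2 - 325*cos(u) - 550*cos(2*u) - 117*cos(3*u) + 2*cos(5*u) + 990)/(4*(cos(u) - 1)^3*(cos(u) + 6)^3)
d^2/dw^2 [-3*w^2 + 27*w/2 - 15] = -6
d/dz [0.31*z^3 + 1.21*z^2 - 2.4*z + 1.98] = 0.93*z^2 + 2.42*z - 2.4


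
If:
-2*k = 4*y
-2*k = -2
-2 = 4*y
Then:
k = 1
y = -1/2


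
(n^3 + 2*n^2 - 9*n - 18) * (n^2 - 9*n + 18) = n^5 - 7*n^4 - 9*n^3 + 99*n^2 - 324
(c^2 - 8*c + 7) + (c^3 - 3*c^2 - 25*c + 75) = c^3 - 2*c^2 - 33*c + 82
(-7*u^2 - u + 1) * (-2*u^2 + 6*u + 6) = 14*u^4 - 40*u^3 - 50*u^2 + 6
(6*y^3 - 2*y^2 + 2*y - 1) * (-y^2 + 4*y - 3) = -6*y^5 + 26*y^4 - 28*y^3 + 15*y^2 - 10*y + 3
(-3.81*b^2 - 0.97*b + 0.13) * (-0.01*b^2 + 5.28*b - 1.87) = 0.0381*b^4 - 20.1071*b^3 + 2.0018*b^2 + 2.5003*b - 0.2431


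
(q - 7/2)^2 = q^2 - 7*q + 49/4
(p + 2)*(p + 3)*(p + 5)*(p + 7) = p^4 + 17*p^3 + 101*p^2 + 247*p + 210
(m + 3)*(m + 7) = m^2 + 10*m + 21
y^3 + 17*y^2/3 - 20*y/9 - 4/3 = (y - 2/3)*(y + 1/3)*(y + 6)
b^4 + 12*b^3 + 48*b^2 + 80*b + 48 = (b + 2)^3*(b + 6)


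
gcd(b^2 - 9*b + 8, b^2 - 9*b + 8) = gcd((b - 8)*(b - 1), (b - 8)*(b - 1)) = b^2 - 9*b + 8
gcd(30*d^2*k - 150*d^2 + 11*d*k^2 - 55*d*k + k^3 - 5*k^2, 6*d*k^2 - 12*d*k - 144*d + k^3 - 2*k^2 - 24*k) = 6*d + k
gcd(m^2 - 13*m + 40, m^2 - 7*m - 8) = m - 8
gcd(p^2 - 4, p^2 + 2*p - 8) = p - 2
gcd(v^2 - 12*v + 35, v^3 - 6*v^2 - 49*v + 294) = v - 7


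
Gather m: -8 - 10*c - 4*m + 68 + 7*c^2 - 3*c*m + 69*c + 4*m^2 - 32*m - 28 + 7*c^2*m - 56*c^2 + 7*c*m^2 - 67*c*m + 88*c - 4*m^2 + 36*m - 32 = -49*c^2 + 7*c*m^2 + 147*c + m*(7*c^2 - 70*c)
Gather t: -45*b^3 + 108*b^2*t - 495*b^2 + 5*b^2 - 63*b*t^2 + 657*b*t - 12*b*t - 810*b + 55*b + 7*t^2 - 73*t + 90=-45*b^3 - 490*b^2 - 755*b + t^2*(7 - 63*b) + t*(108*b^2 + 645*b - 73) + 90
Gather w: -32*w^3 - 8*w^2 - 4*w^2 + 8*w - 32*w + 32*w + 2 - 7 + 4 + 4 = -32*w^3 - 12*w^2 + 8*w + 3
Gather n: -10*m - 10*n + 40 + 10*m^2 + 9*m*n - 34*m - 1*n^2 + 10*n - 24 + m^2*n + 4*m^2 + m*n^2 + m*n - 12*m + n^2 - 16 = 14*m^2 + m*n^2 - 56*m + n*(m^2 + 10*m)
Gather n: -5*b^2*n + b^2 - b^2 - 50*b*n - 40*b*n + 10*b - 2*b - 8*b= n*(-5*b^2 - 90*b)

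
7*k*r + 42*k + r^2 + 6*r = (7*k + r)*(r + 6)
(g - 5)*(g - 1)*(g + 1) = g^3 - 5*g^2 - g + 5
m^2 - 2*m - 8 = (m - 4)*(m + 2)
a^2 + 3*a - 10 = (a - 2)*(a + 5)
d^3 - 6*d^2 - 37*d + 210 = (d - 7)*(d - 5)*(d + 6)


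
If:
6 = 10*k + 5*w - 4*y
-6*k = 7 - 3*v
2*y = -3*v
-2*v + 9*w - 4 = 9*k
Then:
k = -346/789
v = 383/263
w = 260/789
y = -1149/526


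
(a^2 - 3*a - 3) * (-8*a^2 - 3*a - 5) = -8*a^4 + 21*a^3 + 28*a^2 + 24*a + 15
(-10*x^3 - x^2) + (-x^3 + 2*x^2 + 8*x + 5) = -11*x^3 + x^2 + 8*x + 5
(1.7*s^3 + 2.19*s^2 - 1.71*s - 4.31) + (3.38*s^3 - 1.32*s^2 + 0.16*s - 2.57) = 5.08*s^3 + 0.87*s^2 - 1.55*s - 6.88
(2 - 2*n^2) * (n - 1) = -2*n^3 + 2*n^2 + 2*n - 2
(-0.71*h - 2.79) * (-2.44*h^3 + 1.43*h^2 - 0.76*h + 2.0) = 1.7324*h^4 + 5.7923*h^3 - 3.4501*h^2 + 0.7004*h - 5.58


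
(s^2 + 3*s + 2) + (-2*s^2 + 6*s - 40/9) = -s^2 + 9*s - 22/9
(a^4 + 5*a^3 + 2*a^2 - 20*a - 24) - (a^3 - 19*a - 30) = a^4 + 4*a^3 + 2*a^2 - a + 6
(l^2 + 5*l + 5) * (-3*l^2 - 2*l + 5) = -3*l^4 - 17*l^3 - 20*l^2 + 15*l + 25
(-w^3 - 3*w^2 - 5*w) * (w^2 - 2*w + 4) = -w^5 - w^4 - 3*w^3 - 2*w^2 - 20*w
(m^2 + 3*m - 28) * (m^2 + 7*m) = m^4 + 10*m^3 - 7*m^2 - 196*m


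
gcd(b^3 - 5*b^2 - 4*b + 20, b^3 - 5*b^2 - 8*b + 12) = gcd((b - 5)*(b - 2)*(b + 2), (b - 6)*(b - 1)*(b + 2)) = b + 2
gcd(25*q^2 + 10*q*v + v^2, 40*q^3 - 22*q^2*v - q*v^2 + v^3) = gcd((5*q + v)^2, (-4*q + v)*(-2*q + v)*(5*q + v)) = 5*q + v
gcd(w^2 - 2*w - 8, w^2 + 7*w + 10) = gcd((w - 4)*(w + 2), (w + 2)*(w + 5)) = w + 2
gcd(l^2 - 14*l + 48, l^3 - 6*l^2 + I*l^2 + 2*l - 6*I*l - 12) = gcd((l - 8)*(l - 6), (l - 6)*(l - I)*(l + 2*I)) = l - 6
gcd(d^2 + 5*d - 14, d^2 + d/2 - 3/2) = 1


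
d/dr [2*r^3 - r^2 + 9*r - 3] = 6*r^2 - 2*r + 9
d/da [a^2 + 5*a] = 2*a + 5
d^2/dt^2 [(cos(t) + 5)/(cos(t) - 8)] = 13*(sin(t)^2 - 8*cos(t) + 1)/(cos(t) - 8)^3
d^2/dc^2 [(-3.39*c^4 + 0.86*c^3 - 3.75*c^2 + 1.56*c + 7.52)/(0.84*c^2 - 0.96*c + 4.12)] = (-4.78396799999999*c^6 + 16.402176*c^5 - 89.138016*c^4 + 206.316096*c^3 - 601.222752*c^2 + 18.810048*c - 153.157344)/(0.592704*c^6 - 2.032128*c^5 + 11.043648*c^4 - 20.818944*c^3 + 54.166464*c^2 - 48.886272*c + 69.934528)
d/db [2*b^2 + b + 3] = 4*b + 1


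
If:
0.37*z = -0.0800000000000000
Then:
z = -0.22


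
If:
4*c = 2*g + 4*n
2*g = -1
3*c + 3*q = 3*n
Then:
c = n - 1/4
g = -1/2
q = 1/4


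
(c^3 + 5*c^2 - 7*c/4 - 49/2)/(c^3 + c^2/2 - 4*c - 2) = (4*c^2 + 28*c + 49)/(2*(2*c^2 + 5*c + 2))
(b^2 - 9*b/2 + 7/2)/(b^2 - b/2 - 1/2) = (2*b - 7)/(2*b + 1)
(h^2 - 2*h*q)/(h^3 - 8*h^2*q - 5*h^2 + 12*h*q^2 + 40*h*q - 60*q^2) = h/(h^2 - 6*h*q - 5*h + 30*q)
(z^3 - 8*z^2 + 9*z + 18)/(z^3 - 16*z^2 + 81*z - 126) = (z + 1)/(z - 7)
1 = 1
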